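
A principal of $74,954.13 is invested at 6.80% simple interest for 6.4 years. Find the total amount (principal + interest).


Total amount formula: A = P(1 + rt) = P + P·r·t
Interest: I = P × r × t = $74,954.13 × 0.068 × 6.4 = $32,620.04
A = P + I = $74,954.13 + $32,620.04 = $107,574.17

A = P + I = P(1 + rt) = $107,574.17


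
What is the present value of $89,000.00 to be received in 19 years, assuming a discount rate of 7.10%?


Present value formula: PV = FV / (1 + r)^t
PV = $89,000.00 / (1 + 0.071)^19
PV = $89,000.00 / 3.681289
PV = $24,176.31

PV = FV / (1 + r)^t = $24,176.31


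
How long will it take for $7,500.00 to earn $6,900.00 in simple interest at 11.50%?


Rearrange the simple interest formula for t:
I = P × r × t  ⇒  t = I / (P × r)
t = $6,900.00 / ($7,500.00 × 0.115)
t = 8

t = I/(P×r) = 8 years


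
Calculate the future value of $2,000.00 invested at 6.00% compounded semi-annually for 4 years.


Compound interest formula: A = P(1 + r/n)^(nt)
A = $2,000.00 × (1 + 0.06/2)^(2 × 4)
Growth factor: (1 + 0.06/2)^8 = 1.266770
A = $2,000.00 × 1.266770
A = $2,533.54

A = P(1 + r/n)^(nt) = $2,533.54


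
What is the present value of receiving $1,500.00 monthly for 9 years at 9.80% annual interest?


Present value of an ordinary annuity: PV = PMT × (1 − (1 + r)^(−n)) / r
Monthly rate r = 0.098/12 ≈ 0.00816667, n = 108
PV = $1,500.00 × (1 − (1 + 0.098/12)^(−108)) / (0.098/12)
PV = $1,500.00 × 71.578822
PV = $107,368.23

PV = PMT × (1-(1+r)^(-n))/r = $107,368.23


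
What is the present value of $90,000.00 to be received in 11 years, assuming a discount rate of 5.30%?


Present value formula: PV = FV / (1 + r)^t
PV = $90,000.00 / (1 + 0.053)^11
PV = $90,000.00 / 1.7648674
PV = $50,995.33

PV = FV / (1 + r)^t = $50,995.33


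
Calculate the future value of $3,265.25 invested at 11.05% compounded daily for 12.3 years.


Compound interest formula: A = P(1 + r/n)^(nt)
A = $3,265.25 × (1 + 0.1105/365)^(365 × 12.3)
Growth factor: (1 + 0.1105/365)^4489.5 = 3.892082
A = $3,265.25 × 3.892082
A = $12,708.62

A = P(1 + r/n)^(nt) = $12,708.62


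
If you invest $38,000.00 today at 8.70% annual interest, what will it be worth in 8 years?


Future value formula: FV = PV × (1 + r)^t
FV = $38,000.00 × (1 + 0.087)^8
FV = $38,000.00 × 1.949110
FV = $74,066.18

FV = PV × (1 + r)^t = $74,066.18


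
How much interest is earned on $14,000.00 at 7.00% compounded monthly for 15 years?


Compound interest earned = final amount − principal.
A = P(1 + r/n)^(nt) = $14,000.00 × (1 + 0.07/12)^(12 × 15) = $39,885.25
Interest = A − P = $39,885.25 − $14,000.00 = $25,885.25

Interest = A - P = $25,885.25


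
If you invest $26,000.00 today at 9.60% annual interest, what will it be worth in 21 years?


Future value formula: FV = PV × (1 + r)^t
FV = $26,000.00 × (1 + 0.096)^21
FV = $26,000.00 × 6.855224
FV = $178,235.82

FV = PV × (1 + r)^t = $178,235.82


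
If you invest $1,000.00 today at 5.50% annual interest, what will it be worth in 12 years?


Future value formula: FV = PV × (1 + r)^t
FV = $1,000.00 × (1 + 0.055)^12
FV = $1,000.00 × 1.901207
FV = $1,901.21

FV = PV × (1 + r)^t = $1,901.21


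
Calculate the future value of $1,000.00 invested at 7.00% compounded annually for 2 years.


Compound interest formula: A = P(1 + r/n)^(nt)
A = $1,000.00 × (1 + 0.07/1)^(1 × 2)
Growth factor: (1 + 0.07/1)^2 = 1.144900
A = $1,000.00 × 1.144900
A = $1,144.90

A = P(1 + r/n)^(nt) = $1,144.90


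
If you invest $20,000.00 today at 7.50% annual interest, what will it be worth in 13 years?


Future value formula: FV = PV × (1 + r)^t
FV = $20,000.00 × (1 + 0.075)^13
FV = $20,000.00 × 2.560413
FV = $51,208.26

FV = PV × (1 + r)^t = $51,208.26


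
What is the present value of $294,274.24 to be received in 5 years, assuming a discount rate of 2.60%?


Present value formula: PV = FV / (1 + r)^t
PV = $294,274.24 / (1 + 0.026)^5
PV = $294,274.24 / 1.1369381
PV = $258,830.49

PV = FV / (1 + r)^t = $258,830.49


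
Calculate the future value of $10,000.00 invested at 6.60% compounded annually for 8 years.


Compound interest formula: A = P(1 + r/n)^(nt)
A = $10,000.00 × (1 + 0.066/1)^(1 × 8)
Growth factor: (1 + 0.066/1)^8 = 1.667468
A = $10,000.00 × 1.667468
A = $16,674.68

A = P(1 + r/n)^(nt) = $16,674.68


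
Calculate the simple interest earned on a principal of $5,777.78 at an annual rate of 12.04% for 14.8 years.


Simple interest formula: I = P × r × t
I = $5,777.78 × 0.1204 × 14.8
I = $10,295.54

I = P × r × t = $10,295.54


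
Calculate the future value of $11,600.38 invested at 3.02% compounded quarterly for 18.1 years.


Compound interest formula: A = P(1 + r/n)^(nt)
A = $11,600.38 × (1 + 0.0302/4)^(4 × 18.1)
Growth factor: (1 + 0.0302/4)^72.4 = 1.723862
A = $11,600.38 × 1.723862
A = $19,997.45

A = P(1 + r/n)^(nt) = $19,997.45


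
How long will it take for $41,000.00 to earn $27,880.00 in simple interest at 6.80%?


Rearrange the simple interest formula for t:
I = P × r × t  ⇒  t = I / (P × r)
t = $27,880.00 / ($41,000.00 × 0.068)
t = 10

t = I/(P×r) = 10 years


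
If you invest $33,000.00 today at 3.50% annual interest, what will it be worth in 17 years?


Future value formula: FV = PV × (1 + r)^t
FV = $33,000.00 × (1 + 0.035)^17
FV = $33,000.00 × 1.7946756
FV = $59,224.29

FV = PV × (1 + r)^t = $59,224.29


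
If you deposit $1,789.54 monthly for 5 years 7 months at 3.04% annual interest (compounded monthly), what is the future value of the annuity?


Future value of an ordinary annuity: FV = PMT × ((1 + r)^n − 1) / r
Monthly rate r = 0.0304/12 ≈ 0.00253333, n = 67
FV = $1,789.54 × ((1 + 0.0304/12)^67 − 1) / (0.0304/12)
FV = $1,789.54 × 72.921514
FV = $130,495.97

FV = PMT × ((1+r)^n - 1)/r = $130,495.97


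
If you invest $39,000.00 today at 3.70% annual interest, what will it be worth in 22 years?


Future value formula: FV = PV × (1 + r)^t
FV = $39,000.00 × (1 + 0.037)^22
FV = $39,000.00 × 2.223989
FV = $86,735.57

FV = PV × (1 + r)^t = $86,735.57


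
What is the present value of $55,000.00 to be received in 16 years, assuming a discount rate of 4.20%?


Present value formula: PV = FV / (1 + r)^t
PV = $55,000.00 / (1 + 0.042)^16
PV = $55,000.00 / 1.9314501
PV = $28,476.01

PV = FV / (1 + r)^t = $28,476.01


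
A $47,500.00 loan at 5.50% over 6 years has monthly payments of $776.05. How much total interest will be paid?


Total paid over the life of the loan = PMT × n.
Total paid = $776.05 × 72 = $55,875.60
Total interest = total paid − principal = $55,875.60 − $47,500.00 = $8,375.60

Total interest = (PMT × n) - PV = $8,375.60


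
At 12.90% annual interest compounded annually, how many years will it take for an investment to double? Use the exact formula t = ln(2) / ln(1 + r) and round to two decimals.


Doubling condition: (1 + r)^t = 2
Take ln of both sides: t × ln(1 + r) = ln(2)
t = ln(2) / ln(1 + r)
t = 0.693147 / 0.121332
t = 5.71

t = ln(2) / ln(1 + r) = 5.71 years


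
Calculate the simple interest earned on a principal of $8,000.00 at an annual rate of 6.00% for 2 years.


Simple interest formula: I = P × r × t
I = $8,000.00 × 0.06 × 2
I = $960.00

I = P × r × t = $960.00


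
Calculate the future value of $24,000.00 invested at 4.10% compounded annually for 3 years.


Compound interest formula: A = P(1 + r/n)^(nt)
A = $24,000.00 × (1 + 0.041/1)^(1 × 3)
Growth factor: (1 + 0.041/1)^3 = 1.128112
A = $24,000.00 × 1.128112
A = $27,074.69

A = P(1 + r/n)^(nt) = $27,074.69


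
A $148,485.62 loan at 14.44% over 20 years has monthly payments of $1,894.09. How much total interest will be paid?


Total paid over the life of the loan = PMT × n.
Total paid = $1,894.09 × 240 = $454,581.60
Total interest = total paid − principal = $454,581.60 − $148,485.62 = $306,095.98

Total interest = (PMT × n) - PV = $306,095.98


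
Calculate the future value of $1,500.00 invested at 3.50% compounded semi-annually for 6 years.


Compound interest formula: A = P(1 + r/n)^(nt)
A = $1,500.00 × (1 + 0.035/2)^(2 × 6)
Growth factor: (1 + 0.035/2)^12 = 1.231439
A = $1,500.00 × 1.231439
A = $1,847.16

A = P(1 + r/n)^(nt) = $1,847.16


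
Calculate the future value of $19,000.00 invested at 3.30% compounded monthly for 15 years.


Compound interest formula: A = P(1 + r/n)^(nt)
A = $19,000.00 × (1 + 0.033/12)^(12 × 15)
Growth factor: (1 + 0.033/12)^180 = 1.639384
A = $19,000.00 × 1.639384
A = $31,148.30

A = P(1 + r/n)^(nt) = $31,148.30


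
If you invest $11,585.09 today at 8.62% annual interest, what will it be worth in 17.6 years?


Future value formula: FV = PV × (1 + r)^t
FV = $11,585.09 × (1 + 0.0862)^17.6
FV = $11,585.09 × 4.2856081
FV = $49,649.16

FV = PV × (1 + r)^t = $49,649.16


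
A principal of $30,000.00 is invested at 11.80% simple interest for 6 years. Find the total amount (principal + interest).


Total amount formula: A = P(1 + rt) = P + P·r·t
Interest: I = P × r × t = $30,000.00 × 0.118 × 6 = $21,240.00
A = P + I = $30,000.00 + $21,240.00 = $51,240.00

A = P + I = P(1 + rt) = $51,240.00


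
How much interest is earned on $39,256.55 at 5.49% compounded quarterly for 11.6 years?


Compound interest earned = final amount − principal.
A = P(1 + r/n)^(nt) = $39,256.55 × (1 + 0.0549/4)^(4 × 11.6) = $73,893.70
Interest = A − P = $73,893.70 − $39,256.55 = $34,637.15

Interest = A - P = $34,637.15


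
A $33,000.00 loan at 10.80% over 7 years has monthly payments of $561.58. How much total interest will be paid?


Total paid over the life of the loan = PMT × n.
Total paid = $561.58 × 84 = $47,172.72
Total interest = total paid − principal = $47,172.72 − $33,000.00 = $14,172.72

Total interest = (PMT × n) - PV = $14,172.72


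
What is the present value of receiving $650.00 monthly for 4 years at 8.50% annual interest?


Present value of an ordinary annuity: PV = PMT × (1 − (1 + r)^(−n)) / r
Monthly rate r = 0.085/12 ≈ 0.00708333, n = 48
PV = $650.00 × (1 − (1 + 0.085/12)^(−48)) / (0.085/12)
PV = $650.00 × 40.570744
PV = $26,370.98

PV = PMT × (1-(1+r)^(-n))/r = $26,370.98


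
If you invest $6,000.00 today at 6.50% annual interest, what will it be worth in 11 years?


Future value formula: FV = PV × (1 + r)^t
FV = $6,000.00 × (1 + 0.065)^11
FV = $6,000.00 × 1.999151
FV = $11,994.91

FV = PV × (1 + r)^t = $11,994.91


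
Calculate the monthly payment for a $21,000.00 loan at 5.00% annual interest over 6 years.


Loan payment formula: PMT = PV × r / (1 − (1 + r)^(−n))
Monthly rate r = 0.05/12 ≈ 0.00416667, n = 72 months
Denominator: 1 − (1 + 0.05/12)^(−72) = 0.258720
PMT = $21,000.00 × (0.05/12) / 0.258720
PMT = $338.20 per month

PMT = PV × r / (1-(1+r)^(-n)) = $338.20/month


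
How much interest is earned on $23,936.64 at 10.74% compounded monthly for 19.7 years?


Compound interest earned = final amount − principal.
A = P(1 + r/n)^(nt) = $23,936.64 × (1 + 0.1074/12)^(12 × 19.7) = $196,719.40
Interest = A − P = $196,719.40 − $23,936.64 = $172,782.76

Interest = A - P = $172,782.76


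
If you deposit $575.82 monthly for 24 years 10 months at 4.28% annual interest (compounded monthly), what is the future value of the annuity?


Future value of an ordinary annuity: FV = PMT × ((1 + r)^n − 1) / r
Monthly rate r = 0.0428/12 ≈ 0.00356667, n = 298
FV = $575.82 × ((1 + 0.0428/12)^298 − 1) / (0.0428/12)
FV = $575.82 × 529.679059
FV = $304,999.80

FV = PMT × ((1+r)^n - 1)/r = $304,999.80


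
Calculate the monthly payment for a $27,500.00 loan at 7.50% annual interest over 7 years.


Loan payment formula: PMT = PV × r / (1 − (1 + r)^(−n))
Monthly rate r = 0.075/12 = 0.00625, n = 84 months
Denominator: 1 − (1 + 0.075/12)^(−84) = 0.407477
PMT = $27,500.00 × (0.075/12) / 0.407477
PMT = $421.80 per month

PMT = PV × r / (1-(1+r)^(-n)) = $421.80/month


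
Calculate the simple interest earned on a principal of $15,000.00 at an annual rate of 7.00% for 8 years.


Simple interest formula: I = P × r × t
I = $15,000.00 × 0.07 × 8
I = $8,400.00

I = P × r × t = $8,400.00


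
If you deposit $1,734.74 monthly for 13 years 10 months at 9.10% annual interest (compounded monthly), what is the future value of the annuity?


Future value of an ordinary annuity: FV = PMT × ((1 + r)^n − 1) / r
Monthly rate r = 0.091/12 ≈ 0.00758333, n = 166
FV = $1,734.74 × ((1 + 0.091/12)^166 − 1) / (0.091/12)
FV = $1,734.74 × 330.280555
FV = $572,950.89

FV = PMT × ((1+r)^n - 1)/r = $572,950.89


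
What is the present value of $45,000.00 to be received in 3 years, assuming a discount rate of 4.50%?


Present value formula: PV = FV / (1 + r)^t
PV = $45,000.00 / (1 + 0.045)^3
PV = $45,000.00 / 1.141166
PV = $39,433.35

PV = FV / (1 + r)^t = $39,433.35


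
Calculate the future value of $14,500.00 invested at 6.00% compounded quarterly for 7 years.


Compound interest formula: A = P(1 + r/n)^(nt)
A = $14,500.00 × (1 + 0.06/4)^(4 × 7)
Growth factor: (1 + 0.06/4)^28 = 1.517222
A = $14,500.00 × 1.517222
A = $21,999.72

A = P(1 + r/n)^(nt) = $21,999.72


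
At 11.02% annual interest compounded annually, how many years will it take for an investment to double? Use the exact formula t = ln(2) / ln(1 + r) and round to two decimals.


Doubling condition: (1 + r)^t = 2
Take ln of both sides: t × ln(1 + r) = ln(2)
t = ln(2) / ln(1 + r)
t = 0.693147 / 0.104540
t = 6.63

t = ln(2) / ln(1 + r) = 6.63 years


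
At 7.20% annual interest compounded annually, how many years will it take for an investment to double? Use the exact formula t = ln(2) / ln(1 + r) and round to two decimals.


Doubling condition: (1 + r)^t = 2
Take ln of both sides: t × ln(1 + r) = ln(2)
t = ln(2) / ln(1 + r)
t = 0.693147 / 0.069526
t = 9.97

t = ln(2) / ln(1 + r) = 9.97 years


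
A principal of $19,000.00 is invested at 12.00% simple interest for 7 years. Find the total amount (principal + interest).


Total amount formula: A = P(1 + rt) = P + P·r·t
Interest: I = P × r × t = $19,000.00 × 0.12 × 7 = $15,960.00
A = P + I = $19,000.00 + $15,960.00 = $34,960.00

A = P + I = P(1 + rt) = $34,960.00


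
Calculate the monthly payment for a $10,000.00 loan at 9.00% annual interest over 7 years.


Loan payment formula: PMT = PV × r / (1 − (1 + r)^(−n))
Monthly rate r = 0.09/12 = 0.0075, n = 84 months
Denominator: 1 − (1 + 0.09/12)^(−84) = 0.466155
PMT = $10,000.00 × (0.09/12) / 0.466155
PMT = $160.89 per month

PMT = PV × r / (1-(1+r)^(-n)) = $160.89/month


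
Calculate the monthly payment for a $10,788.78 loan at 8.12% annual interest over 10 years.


Loan payment formula: PMT = PV × r / (1 − (1 + r)^(−n))
Monthly rate r = 0.0812/12 ≈ 0.00676667, n = 120 months
Denominator: 1 − (1 + 0.0812/12)^(−120) = 0.554815
PMT = $10,788.78 × (0.0812/12) / 0.554815
PMT = $131.58 per month

PMT = PV × r / (1-(1+r)^(-n)) = $131.58/month


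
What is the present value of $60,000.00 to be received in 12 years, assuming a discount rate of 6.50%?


Present value formula: PV = FV / (1 + r)^t
PV = $60,000.00 / (1 + 0.065)^12
PV = $60,000.00 / 2.129096
PV = $28,180.97

PV = FV / (1 + r)^t = $28,180.97


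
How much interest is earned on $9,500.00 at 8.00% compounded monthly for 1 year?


Compound interest earned = final amount − principal.
A = P(1 + r/n)^(nt) = $9,500.00 × (1 + 0.08/12)^(12 × 1) = $10,288.50
Interest = A − P = $10,288.50 − $9,500.00 = $788.50

Interest = A - P = $788.50


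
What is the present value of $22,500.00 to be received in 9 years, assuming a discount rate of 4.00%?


Present value formula: PV = FV / (1 + r)^t
PV = $22,500.00 / (1 + 0.04)^9
PV = $22,500.00 / 1.423312
PV = $15,808.20

PV = FV / (1 + r)^t = $15,808.20


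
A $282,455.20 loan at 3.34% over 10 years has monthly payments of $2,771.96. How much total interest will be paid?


Total paid over the life of the loan = PMT × n.
Total paid = $2,771.96 × 120 = $332,635.20
Total interest = total paid − principal = $332,635.20 − $282,455.20 = $50,180.00

Total interest = (PMT × n) - PV = $50,180.00


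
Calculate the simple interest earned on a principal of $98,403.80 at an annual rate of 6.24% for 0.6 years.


Simple interest formula: I = P × r × t
I = $98,403.80 × 0.0624 × 0.6
I = $3,684.24

I = P × r × t = $3,684.24


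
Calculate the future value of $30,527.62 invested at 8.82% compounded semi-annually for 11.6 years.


Compound interest formula: A = P(1 + r/n)^(nt)
A = $30,527.62 × (1 + 0.0882/2)^(2 × 11.6)
Growth factor: (1 + 0.0882/2)^23.2 = 2.7215519
A = $30,527.62 × 2.7215519
A = $83,082.50

A = P(1 + r/n)^(nt) = $83,082.50


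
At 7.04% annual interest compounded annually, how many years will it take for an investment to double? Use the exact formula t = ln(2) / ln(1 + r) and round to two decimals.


Doubling condition: (1 + r)^t = 2
Take ln of both sides: t × ln(1 + r) = ln(2)
t = ln(2) / ln(1 + r)
t = 0.693147 / 0.068032
t = 10.19

t = ln(2) / ln(1 + r) = 10.19 years


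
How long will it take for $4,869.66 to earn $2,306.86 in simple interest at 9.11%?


Rearrange the simple interest formula for t:
I = P × r × t  ⇒  t = I / (P × r)
t = $2,306.86 / ($4,869.66 × 0.0911)
t = 5.2

t = I/(P×r) = 5.2 years


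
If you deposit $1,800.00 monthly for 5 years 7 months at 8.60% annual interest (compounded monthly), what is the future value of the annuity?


Future value of an ordinary annuity: FV = PMT × ((1 + r)^n − 1) / r
Monthly rate r = 0.086/12 ≈ 0.00716667, n = 67
FV = $1,800.00 × ((1 + 0.086/12)^67 − 1) / (0.086/12)
FV = $1,800.00 × 85.615574
FV = $154,108.03

FV = PMT × ((1+r)^n - 1)/r = $154,108.03


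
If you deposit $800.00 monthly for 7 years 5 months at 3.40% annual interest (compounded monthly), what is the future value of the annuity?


Future value of an ordinary annuity: FV = PMT × ((1 + r)^n − 1) / r
Monthly rate r = 0.034/12 ≈ 0.00283333, n = 89
FV = $800.00 × ((1 + 0.034/12)^89 − 1) / (0.034/12)
FV = $800.00 × 101.065320
FV = $80,852.26

FV = PMT × ((1+r)^n - 1)/r = $80,852.26


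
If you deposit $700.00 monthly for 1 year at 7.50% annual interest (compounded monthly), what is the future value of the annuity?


Future value of an ordinary annuity: FV = PMT × ((1 + r)^n − 1) / r
Monthly rate r = 0.075/12 = 0.00625, n = 12
FV = $700.00 × ((1 + 0.075/12)^12 − 1) / (0.075/12)
FV = $700.00 × 12.421216
FV = $8,694.85

FV = PMT × ((1+r)^n - 1)/r = $8,694.85


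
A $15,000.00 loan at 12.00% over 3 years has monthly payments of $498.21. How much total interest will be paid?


Total paid over the life of the loan = PMT × n.
Total paid = $498.21 × 36 = $17,935.56
Total interest = total paid − principal = $17,935.56 − $15,000.00 = $2,935.56

Total interest = (PMT × n) - PV = $2,935.56


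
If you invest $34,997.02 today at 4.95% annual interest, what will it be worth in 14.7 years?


Future value formula: FV = PV × (1 + r)^t
FV = $34,997.02 × (1 + 0.0495)^14.7
FV = $34,997.02 × 2.034426
FV = $71,198.85

FV = PV × (1 + r)^t = $71,198.85


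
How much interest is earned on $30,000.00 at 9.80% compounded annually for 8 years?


Compound interest earned = final amount − principal.
A = P(1 + r/n)^(nt) = $30,000.00 × (1 + 0.098/1)^(1 × 8) = $63,378.21
Interest = A − P = $63,378.21 − $30,000.00 = $33,378.21

Interest = A - P = $33,378.21


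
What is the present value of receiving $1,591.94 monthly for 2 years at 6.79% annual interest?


Present value of an ordinary annuity: PV = PMT × (1 − (1 + r)^(−n)) / r
Monthly rate r = 0.0679/12 ≈ 0.00565833, n = 24
PV = $1,591.94 × (1 − (1 + 0.0679/12)^(−24)) / (0.0679/12)
PV = $1,591.94 × 22.3826622
PV = $35,631.86

PV = PMT × (1-(1+r)^(-n))/r = $35,631.86


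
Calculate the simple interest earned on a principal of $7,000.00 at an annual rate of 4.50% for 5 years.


Simple interest formula: I = P × r × t
I = $7,000.00 × 0.045 × 5
I = $1,575.00

I = P × r × t = $1,575.00


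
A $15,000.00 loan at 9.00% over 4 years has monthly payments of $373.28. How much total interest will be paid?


Total paid over the life of the loan = PMT × n.
Total paid = $373.28 × 48 = $17,917.44
Total interest = total paid − principal = $17,917.44 − $15,000.00 = $2,917.44

Total interest = (PMT × n) - PV = $2,917.44


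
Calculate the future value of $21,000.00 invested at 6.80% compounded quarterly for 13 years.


Compound interest formula: A = P(1 + r/n)^(nt)
A = $21,000.00 × (1 + 0.068/4)^(4 × 13)
Growth factor: (1 + 0.068/4)^52 = 2.4026447
A = $21,000.00 × 2.4026447
A = $50,455.54

A = P(1 + r/n)^(nt) = $50,455.54


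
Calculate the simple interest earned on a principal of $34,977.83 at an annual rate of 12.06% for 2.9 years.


Simple interest formula: I = P × r × t
I = $34,977.83 × 0.1206 × 2.9
I = $12,233.15

I = P × r × t = $12,233.15


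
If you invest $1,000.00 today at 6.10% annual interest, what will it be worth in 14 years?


Future value formula: FV = PV × (1 + r)^t
FV = $1,000.00 × (1 + 0.061)^14
FV = $1,000.00 × 2.290949
FV = $2,290.95

FV = PV × (1 + r)^t = $2,290.95


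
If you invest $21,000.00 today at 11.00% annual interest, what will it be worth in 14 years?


Future value formula: FV = PV × (1 + r)^t
FV = $21,000.00 × (1 + 0.11)^14
FV = $21,000.00 × 4.310441
FV = $90,519.26

FV = PV × (1 + r)^t = $90,519.26


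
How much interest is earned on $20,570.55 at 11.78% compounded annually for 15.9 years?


Compound interest earned = final amount − principal.
A = P(1 + r/n)^(nt) = $20,570.55 × (1 + 0.1178/1)^(1 × 15.9) = $120,846.81
Interest = A − P = $120,846.81 − $20,570.55 = $100,276.26

Interest = A - P = $100,276.26


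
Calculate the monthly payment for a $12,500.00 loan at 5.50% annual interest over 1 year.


Loan payment formula: PMT = PV × r / (1 − (1 + r)^(−n))
Monthly rate r = 0.055/12 ≈ 0.00458333, n = 12 months
Denominator: 1 − (1 + 0.055/12)^(−12) = 0.053396
PMT = $12,500.00 × (0.055/12) / 0.053396
PMT = $1,072.96 per month

PMT = PV × r / (1-(1+r)^(-n)) = $1,072.96/month


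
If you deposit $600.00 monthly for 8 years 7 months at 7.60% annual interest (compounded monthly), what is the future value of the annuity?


Future value of an ordinary annuity: FV = PMT × ((1 + r)^n − 1) / r
Monthly rate r = 0.076/12 ≈ 0.00633333, n = 103
FV = $600.00 × ((1 + 0.076/12)^103 − 1) / (0.076/12)
FV = $600.00 × 144.642655
FV = $86,785.59

FV = PMT × ((1+r)^n - 1)/r = $86,785.59


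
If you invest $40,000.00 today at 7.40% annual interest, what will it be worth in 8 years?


Future value formula: FV = PV × (1 + r)^t
FV = $40,000.00 × (1 + 0.074)^8
FV = $40,000.00 × 1.7702486
FV = $70,809.94

FV = PV × (1 + r)^t = $70,809.94


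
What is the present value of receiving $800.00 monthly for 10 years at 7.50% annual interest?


Present value of an ordinary annuity: PV = PMT × (1 − (1 + r)^(−n)) / r
Monthly rate r = 0.075/12 = 0.00625, n = 120
PV = $800.00 × (1 − (1 + 0.075/12)^(−120)) / (0.075/12)
PV = $800.00 × 84.244743
PV = $67,395.79

PV = PMT × (1-(1+r)^(-n))/r = $67,395.79


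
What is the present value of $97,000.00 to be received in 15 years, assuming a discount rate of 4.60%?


Present value formula: PV = FV / (1 + r)^t
PV = $97,000.00 / (1 + 0.046)^15
PV = $97,000.00 / 1.9632485
PV = $49,407.91

PV = FV / (1 + r)^t = $49,407.91


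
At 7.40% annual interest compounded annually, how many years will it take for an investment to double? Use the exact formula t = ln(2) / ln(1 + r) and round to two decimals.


Doubling condition: (1 + r)^t = 2
Take ln of both sides: t × ln(1 + r) = ln(2)
t = ln(2) / ln(1 + r)
t = 0.693147 / 0.071390
t = 9.71

t = ln(2) / ln(1 + r) = 9.71 years


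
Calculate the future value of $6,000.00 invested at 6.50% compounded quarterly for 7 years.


Compound interest formula: A = P(1 + r/n)^(nt)
A = $6,000.00 × (1 + 0.065/4)^(4 × 7)
Growth factor: (1 + 0.065/4)^28 = 1.5704194
A = $6,000.00 × 1.5704194
A = $9,422.52

A = P(1 + r/n)^(nt) = $9,422.52


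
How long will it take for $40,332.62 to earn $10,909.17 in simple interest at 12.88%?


Rearrange the simple interest formula for t:
I = P × r × t  ⇒  t = I / (P × r)
t = $10,909.17 / ($40,332.62 × 0.1288)
t = 2.1

t = I/(P×r) = 2.1 years


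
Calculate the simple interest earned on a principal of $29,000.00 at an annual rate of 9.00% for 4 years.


Simple interest formula: I = P × r × t
I = $29,000.00 × 0.09 × 4
I = $10,440.00

I = P × r × t = $10,440.00


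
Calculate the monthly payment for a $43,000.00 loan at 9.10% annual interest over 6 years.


Loan payment formula: PMT = PV × r / (1 − (1 + r)^(−n))
Monthly rate r = 0.091/12 ≈ 0.00758333, n = 72 months
Denominator: 1 − (1 + 0.091/12)^(−72) = 0.419543
PMT = $43,000.00 × (0.091/12) / 0.419543
PMT = $777.23 per month

PMT = PV × r / (1-(1+r)^(-n)) = $777.23/month


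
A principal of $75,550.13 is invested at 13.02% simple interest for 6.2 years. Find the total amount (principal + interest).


Total amount formula: A = P(1 + rt) = P + P·r·t
Interest: I = P × r × t = $75,550.13 × 0.1302 × 6.2 = $60,987.09
A = P + I = $75,550.13 + $60,987.09 = $136,537.22

A = P + I = P(1 + rt) = $136,537.22


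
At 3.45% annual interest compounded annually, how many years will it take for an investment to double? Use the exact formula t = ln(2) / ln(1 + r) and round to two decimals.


Doubling condition: (1 + r)^t = 2
Take ln of both sides: t × ln(1 + r) = ln(2)
t = ln(2) / ln(1 + r)
t = 0.693147 / 0.033918
t = 20.44

t = ln(2) / ln(1 + r) = 20.44 years


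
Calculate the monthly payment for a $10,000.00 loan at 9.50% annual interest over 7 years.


Loan payment formula: PMT = PV × r / (1 − (1 + r)^(−n))
Monthly rate r = 0.095/12 ≈ 0.00791667, n = 84 months
Denominator: 1 − (1 + 0.095/12)^(−84) = 0.484378
PMT = $10,000.00 × (0.095/12) / 0.484378
PMT = $163.44 per month

PMT = PV × r / (1-(1+r)^(-n)) = $163.44/month


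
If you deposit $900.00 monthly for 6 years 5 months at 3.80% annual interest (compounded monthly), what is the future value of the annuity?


Future value of an ordinary annuity: FV = PMT × ((1 + r)^n − 1) / r
Monthly rate r = 0.038/12 ≈ 0.00316667, n = 77
FV = $900.00 × ((1 + 0.038/12)^77 − 1) / (0.038/12)
FV = $900.00 × 87.044236
FV = $78,339.81

FV = PMT × ((1+r)^n - 1)/r = $78,339.81


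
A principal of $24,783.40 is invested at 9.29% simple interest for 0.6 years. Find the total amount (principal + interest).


Total amount formula: A = P(1 + rt) = P + P·r·t
Interest: I = P × r × t = $24,783.40 × 0.0929 × 0.6 = $1,381.43
A = P + I = $24,783.40 + $1,381.43 = $26,164.83

A = P + I = P(1 + rt) = $26,164.83


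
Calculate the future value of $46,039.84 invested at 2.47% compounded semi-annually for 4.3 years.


Compound interest formula: A = P(1 + r/n)^(nt)
A = $46,039.84 × (1 + 0.0247/2)^(2 × 4.3)
Growth factor: (1 + 0.0247/2)^8.6 = 1.1113322
A = $46,039.84 × 1.1113322
A = $51,165.56

A = P(1 + r/n)^(nt) = $51,165.56


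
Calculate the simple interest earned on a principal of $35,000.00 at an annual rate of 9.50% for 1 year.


Simple interest formula: I = P × r × t
I = $35,000.00 × 0.095 × 1
I = $3,325.00

I = P × r × t = $3,325.00


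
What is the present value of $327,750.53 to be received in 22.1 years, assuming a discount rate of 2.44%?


Present value formula: PV = FV / (1 + r)^t
PV = $327,750.53 / (1 + 0.0244)^22.1
PV = $327,750.53 / 1.7036387
PV = $192,382.65

PV = FV / (1 + r)^t = $192,382.65


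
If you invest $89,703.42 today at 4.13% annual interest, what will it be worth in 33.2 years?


Future value formula: FV = PV × (1 + r)^t
FV = $89,703.42 × (1 + 0.0413)^33.2
FV = $89,703.42 × 3.83282359
FV = $343,817.38

FV = PV × (1 + r)^t = $343,817.38


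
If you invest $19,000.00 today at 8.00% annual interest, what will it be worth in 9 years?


Future value formula: FV = PV × (1 + r)^t
FV = $19,000.00 × (1 + 0.08)^9
FV = $19,000.00 × 1.9990046
FV = $37,981.09

FV = PV × (1 + r)^t = $37,981.09


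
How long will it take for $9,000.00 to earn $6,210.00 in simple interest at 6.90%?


Rearrange the simple interest formula for t:
I = P × r × t  ⇒  t = I / (P × r)
t = $6,210.00 / ($9,000.00 × 0.069)
t = 10

t = I/(P×r) = 10 years


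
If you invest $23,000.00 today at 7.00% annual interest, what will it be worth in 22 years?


Future value formula: FV = PV × (1 + r)^t
FV = $23,000.00 × (1 + 0.07)^22
FV = $23,000.00 × 4.4304017
FV = $101,899.24

FV = PV × (1 + r)^t = $101,899.24


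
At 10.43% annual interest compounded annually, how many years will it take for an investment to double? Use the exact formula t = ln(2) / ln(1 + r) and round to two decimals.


Doubling condition: (1 + r)^t = 2
Take ln of both sides: t × ln(1 + r) = ln(2)
t = ln(2) / ln(1 + r)
t = 0.693147 / 0.099212
t = 6.99

t = ln(2) / ln(1 + r) = 6.99 years


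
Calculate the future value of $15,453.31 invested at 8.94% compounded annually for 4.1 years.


Compound interest formula: A = P(1 + r/n)^(nt)
A = $15,453.31 × (1 + 0.0894/1)^(1 × 4.1)
Growth factor: (1 + 0.0894/1)^4.1 = 1.420588
A = $15,453.31 × 1.420588
A = $21,952.79

A = P(1 + r/n)^(nt) = $21,952.79


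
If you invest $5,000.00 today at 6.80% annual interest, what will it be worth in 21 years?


Future value formula: FV = PV × (1 + r)^t
FV = $5,000.00 × (1 + 0.068)^21
FV = $5,000.00 × 3.981038
FV = $19,905.19

FV = PV × (1 + r)^t = $19,905.19


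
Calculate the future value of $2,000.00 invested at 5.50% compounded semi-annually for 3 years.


Compound interest formula: A = P(1 + r/n)^(nt)
A = $2,000.00 × (1 + 0.055/2)^(2 × 3)
Growth factor: (1 + 0.055/2)^6 = 1.176768
A = $2,000.00 × 1.176768
A = $2,353.54

A = P(1 + r/n)^(nt) = $2,353.54


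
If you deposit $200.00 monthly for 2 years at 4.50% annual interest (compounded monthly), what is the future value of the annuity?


Future value of an ordinary annuity: FV = PMT × ((1 + r)^n − 1) / r
Monthly rate r = 0.045/12 = 0.00375, n = 24
FV = $200.00 × ((1 + 0.045/12)^24 − 1) / (0.045/12)
FV = $200.00 × 25.064031
FV = $5,012.81

FV = PMT × ((1+r)^n - 1)/r = $5,012.81


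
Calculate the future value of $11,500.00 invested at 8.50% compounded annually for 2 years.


Compound interest formula: A = P(1 + r/n)^(nt)
A = $11,500.00 × (1 + 0.085/1)^(1 × 2)
Growth factor: (1 + 0.085/1)^2 = 1.177225
A = $11,500.00 × 1.177225
A = $13,538.09

A = P(1 + r/n)^(nt) = $13,538.09


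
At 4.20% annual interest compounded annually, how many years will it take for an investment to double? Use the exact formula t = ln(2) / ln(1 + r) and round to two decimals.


Doubling condition: (1 + r)^t = 2
Take ln of both sides: t × ln(1 + r) = ln(2)
t = ln(2) / ln(1 + r)
t = 0.693147 / 0.041142
t = 16.85

t = ln(2) / ln(1 + r) = 16.85 years


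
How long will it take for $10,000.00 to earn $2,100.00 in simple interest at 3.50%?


Rearrange the simple interest formula for t:
I = P × r × t  ⇒  t = I / (P × r)
t = $2,100.00 / ($10,000.00 × 0.035)
t = 6

t = I/(P×r) = 6 years


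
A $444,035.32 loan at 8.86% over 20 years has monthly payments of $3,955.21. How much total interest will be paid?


Total paid over the life of the loan = PMT × n.
Total paid = $3,955.21 × 240 = $949,250.40
Total interest = total paid − principal = $949,250.40 − $444,035.32 = $505,215.08

Total interest = (PMT × n) - PV = $505,215.08


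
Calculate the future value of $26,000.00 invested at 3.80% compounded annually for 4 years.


Compound interest formula: A = P(1 + r/n)^(nt)
A = $26,000.00 × (1 + 0.038/1)^(1 × 4)
Growth factor: (1 + 0.038/1)^4 = 1.16088557
A = $26,000.00 × 1.16088557
A = $30,183.02

A = P(1 + r/n)^(nt) = $30,183.02


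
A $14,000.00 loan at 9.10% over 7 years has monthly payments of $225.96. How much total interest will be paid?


Total paid over the life of the loan = PMT × n.
Total paid = $225.96 × 84 = $18,980.64
Total interest = total paid − principal = $18,980.64 − $14,000.00 = $4,980.64

Total interest = (PMT × n) - PV = $4,980.64


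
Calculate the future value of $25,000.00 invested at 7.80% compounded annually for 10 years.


Compound interest formula: A = P(1 + r/n)^(nt)
A = $25,000.00 × (1 + 0.078/1)^(1 × 10)
Growth factor: (1 + 0.078/1)^10 = 2.1192764
A = $25,000.00 × 2.1192764
A = $52,981.91

A = P(1 + r/n)^(nt) = $52,981.91


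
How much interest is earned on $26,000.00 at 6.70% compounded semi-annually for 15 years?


Compound interest earned = final amount − principal.
A = P(1 + r/n)^(nt) = $26,000.00 × (1 + 0.067/2)^(2 × 15) = $69,869.52
Interest = A − P = $69,869.52 − $26,000.00 = $43,869.52

Interest = A - P = $43,869.52


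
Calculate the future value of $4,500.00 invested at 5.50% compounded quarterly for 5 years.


Compound interest formula: A = P(1 + r/n)^(nt)
A = $4,500.00 × (1 + 0.055/4)^(4 × 5)
Growth factor: (1 + 0.055/4)^20 = 1.314067
A = $4,500.00 × 1.314067
A = $5,913.30

A = P(1 + r/n)^(nt) = $5,913.30


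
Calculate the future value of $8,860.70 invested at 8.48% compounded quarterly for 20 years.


Compound interest formula: A = P(1 + r/n)^(nt)
A = $8,860.70 × (1 + 0.0848/4)^(4 × 20)
Growth factor: (1 + 0.0848/4)^80 = 5.356295
A = $8,860.70 × 5.356295
A = $47,460.52

A = P(1 + r/n)^(nt) = $47,460.52


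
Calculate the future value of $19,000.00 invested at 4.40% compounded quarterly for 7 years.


Compound interest formula: A = P(1 + r/n)^(nt)
A = $19,000.00 × (1 + 0.044/4)^(4 × 7)
Growth factor: (1 + 0.044/4)^28 = 1.3584146
A = $19,000.00 × 1.3584146
A = $25,809.88

A = P(1 + r/n)^(nt) = $25,809.88


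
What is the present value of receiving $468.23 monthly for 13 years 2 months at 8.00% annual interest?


Present value of an ordinary annuity: PV = PMT × (1 − (1 + r)^(−n)) / r
Monthly rate r = 0.08/12 ≈ 0.00666667, n = 158
PV = $468.23 × (1 − (1 + 0.08/12)^(−158)) / (0.08/12)
PV = $468.23 × 97.500820
PV = $45,652.81

PV = PMT × (1-(1+r)^(-n))/r = $45,652.81


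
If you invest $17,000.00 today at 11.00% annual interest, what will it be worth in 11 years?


Future value formula: FV = PV × (1 + r)^t
FV = $17,000.00 × (1 + 0.11)^11
FV = $17,000.00 × 3.151757
FV = $53,579.87

FV = PV × (1 + r)^t = $53,579.87


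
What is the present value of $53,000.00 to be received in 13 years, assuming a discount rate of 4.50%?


Present value formula: PV = FV / (1 + r)^t
PV = $53,000.00 / (1 + 0.045)^13
PV = $53,000.00 / 1.772196
PV = $29,906.40

PV = FV / (1 + r)^t = $29,906.40


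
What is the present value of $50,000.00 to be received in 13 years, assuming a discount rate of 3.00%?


Present value formula: PV = FV / (1 + r)^t
PV = $50,000.00 / (1 + 0.03)^13
PV = $50,000.00 / 1.4685337
PV = $34,047.57

PV = FV / (1 + r)^t = $34,047.57


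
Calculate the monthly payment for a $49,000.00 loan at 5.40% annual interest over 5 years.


Loan payment formula: PMT = PV × r / (1 − (1 + r)^(−n))
Monthly rate r = 0.054/12 = 0.0045, n = 60 months
Denominator: 1 − (1 + 0.054/12)^(−60) = 0.236158
PMT = $49,000.00 × (0.054/12) / 0.236158
PMT = $933.70 per month

PMT = PV × r / (1-(1+r)^(-n)) = $933.70/month


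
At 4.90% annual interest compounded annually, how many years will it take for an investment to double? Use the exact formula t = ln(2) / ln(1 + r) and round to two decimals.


Doubling condition: (1 + r)^t = 2
Take ln of both sides: t × ln(1 + r) = ln(2)
t = ln(2) / ln(1 + r)
t = 0.693147 / 0.047837
t = 14.49

t = ln(2) / ln(1 + r) = 14.49 years


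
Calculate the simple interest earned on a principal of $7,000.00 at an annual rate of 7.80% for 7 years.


Simple interest formula: I = P × r × t
I = $7,000.00 × 0.078 × 7
I = $3,822.00

I = P × r × t = $3,822.00


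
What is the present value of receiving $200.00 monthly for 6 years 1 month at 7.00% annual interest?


Present value of an ordinary annuity: PV = PMT × (1 − (1 + r)^(−n)) / r
Monthly rate r = 0.07/12 ≈ 0.00583333, n = 73
PV = $200.00 × (1 − (1 + 0.07/12)^(−73)) / (0.07/12)
PV = $200.00 × 59.308478
PV = $11,861.70

PV = PMT × (1-(1+r)^(-n))/r = $11,861.70


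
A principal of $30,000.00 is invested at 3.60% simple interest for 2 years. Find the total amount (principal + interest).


Total amount formula: A = P(1 + rt) = P + P·r·t
Interest: I = P × r × t = $30,000.00 × 0.036 × 2 = $2,160.00
A = P + I = $30,000.00 + $2,160.00 = $32,160.00

A = P + I = P(1 + rt) = $32,160.00


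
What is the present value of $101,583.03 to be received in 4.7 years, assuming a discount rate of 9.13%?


Present value formula: PV = FV / (1 + r)^t
PV = $101,583.03 / (1 + 0.0913)^4.7
PV = $101,583.03 / 1.5077784
PV = $67,372.65

PV = FV / (1 + r)^t = $67,372.65


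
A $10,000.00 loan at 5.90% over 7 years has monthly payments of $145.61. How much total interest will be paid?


Total paid over the life of the loan = PMT × n.
Total paid = $145.61 × 84 = $12,231.24
Total interest = total paid − principal = $12,231.24 − $10,000.00 = $2,231.24

Total interest = (PMT × n) - PV = $2,231.24


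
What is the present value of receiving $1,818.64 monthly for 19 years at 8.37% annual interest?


Present value of an ordinary annuity: PV = PMT × (1 − (1 + r)^(−n)) / r
Monthly rate r = 0.0837/12 = 0.006975, n = 228
PV = $1,818.64 × (1 − (1 + 0.0837/12)^(−228)) / (0.0837/12)
PV = $1,818.64 × 113.979499
PV = $207,287.68

PV = PMT × (1-(1+r)^(-n))/r = $207,287.68


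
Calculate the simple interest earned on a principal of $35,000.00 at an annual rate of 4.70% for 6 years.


Simple interest formula: I = P × r × t
I = $35,000.00 × 0.047 × 6
I = $9,870.00

I = P × r × t = $9,870.00


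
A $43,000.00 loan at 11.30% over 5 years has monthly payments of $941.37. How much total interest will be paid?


Total paid over the life of the loan = PMT × n.
Total paid = $941.37 × 60 = $56,482.20
Total interest = total paid − principal = $56,482.20 − $43,000.00 = $13,482.20

Total interest = (PMT × n) - PV = $13,482.20


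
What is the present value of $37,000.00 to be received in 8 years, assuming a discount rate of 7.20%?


Present value formula: PV = FV / (1 + r)^t
PV = $37,000.00 / (1 + 0.072)^8
PV = $37,000.00 / 1.744047
PV = $21,215.02

PV = FV / (1 + r)^t = $21,215.02


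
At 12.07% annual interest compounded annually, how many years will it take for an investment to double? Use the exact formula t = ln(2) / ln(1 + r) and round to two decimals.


Doubling condition: (1 + r)^t = 2
Take ln of both sides: t × ln(1 + r) = ln(2)
t = ln(2) / ln(1 + r)
t = 0.693147 / 0.113953
t = 6.08

t = ln(2) / ln(1 + r) = 6.08 years


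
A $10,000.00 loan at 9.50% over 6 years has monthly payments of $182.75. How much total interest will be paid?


Total paid over the life of the loan = PMT × n.
Total paid = $182.75 × 72 = $13,158.00
Total interest = total paid − principal = $13,158.00 − $10,000.00 = $3,158.00

Total interest = (PMT × n) - PV = $3,158.00


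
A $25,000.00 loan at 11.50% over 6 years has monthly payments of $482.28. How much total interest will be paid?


Total paid over the life of the loan = PMT × n.
Total paid = $482.28 × 72 = $34,724.16
Total interest = total paid − principal = $34,724.16 − $25,000.00 = $9,724.16

Total interest = (PMT × n) - PV = $9,724.16


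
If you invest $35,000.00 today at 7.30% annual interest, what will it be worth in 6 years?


Future value formula: FV = PV × (1 + r)^t
FV = $35,000.00 × (1 + 0.073)^6
FV = $35,000.00 × 1.526154
FV = $53,415.39

FV = PV × (1 + r)^t = $53,415.39
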